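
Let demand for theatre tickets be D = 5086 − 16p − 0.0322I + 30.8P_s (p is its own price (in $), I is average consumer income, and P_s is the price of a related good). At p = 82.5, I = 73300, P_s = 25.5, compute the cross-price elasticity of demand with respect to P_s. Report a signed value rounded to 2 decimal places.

At the given values, D = 5086 − 16(82.5) − 0.0322(73300) + 30.8(25.5) = 2191.14.
∂D/∂P_s = 30.8.
E = (30.8) × (25.5/2191.14) = 0.3584…

0.36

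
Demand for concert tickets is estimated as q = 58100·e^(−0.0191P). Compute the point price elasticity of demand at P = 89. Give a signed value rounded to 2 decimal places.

dq/dP = −0.0191·q = -202.746. At P = 89, q = 10615.
Ed = (dq/dP)·(P/q) = (-202.746) × (89/10615) = -1.6999

-1.70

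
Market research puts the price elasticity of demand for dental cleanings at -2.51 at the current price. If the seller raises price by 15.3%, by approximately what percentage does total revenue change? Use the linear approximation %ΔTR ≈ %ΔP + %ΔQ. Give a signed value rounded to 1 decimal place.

-23.1%

%ΔQ ≈ Ed × %ΔP = (-2.51) × (+15.3%) = -38.4030%
%ΔTR ≈ %ΔP + %ΔQ = (+15.3%) + (-38.4030%) = -23.1030%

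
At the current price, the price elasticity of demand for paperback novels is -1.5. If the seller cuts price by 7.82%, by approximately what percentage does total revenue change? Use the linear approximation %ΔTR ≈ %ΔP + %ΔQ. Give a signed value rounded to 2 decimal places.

%ΔQ ≈ Ed × %ΔP = (-1.5) × (-7.82%) = +11.7300%
%ΔTR ≈ %ΔP + %ΔQ = (-7.82%) + (+11.7300%) = +3.9100%

+3.91%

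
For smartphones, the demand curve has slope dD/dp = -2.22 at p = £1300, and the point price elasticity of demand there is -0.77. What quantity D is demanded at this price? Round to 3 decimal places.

Ed = (dD/dp)·(p/D) ⇒ D = (dD/dp)·p/Ed = (-2.22)·1300/(-0.77) = 3748.05194…

3748.052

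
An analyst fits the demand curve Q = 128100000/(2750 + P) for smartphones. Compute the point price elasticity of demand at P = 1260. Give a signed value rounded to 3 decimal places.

dQ/dP = −128100000/(2750 + P)² = -7.96637. At P = 1260, Q = 31945.1.
Ed = (dQ/dP)·(P/Q) = (-7.96637) × (1260/31945.1) = -0.31421…

-0.314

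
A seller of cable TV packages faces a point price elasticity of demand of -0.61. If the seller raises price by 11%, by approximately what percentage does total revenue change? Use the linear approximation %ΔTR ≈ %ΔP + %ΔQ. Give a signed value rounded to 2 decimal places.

+4.29%

%ΔQ ≈ Ed × %ΔP = (-0.61) × (+11%) = -6.7100%
%ΔTR ≈ %ΔP + %ΔQ = (+11%) + (-6.7100%) = +4.2900%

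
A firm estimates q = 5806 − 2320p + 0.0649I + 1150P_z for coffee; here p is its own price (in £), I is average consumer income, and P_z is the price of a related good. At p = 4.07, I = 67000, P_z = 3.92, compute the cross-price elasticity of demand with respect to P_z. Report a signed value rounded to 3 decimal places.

0.864

At the given values, q = 5806 − 2320(4.07) + 0.0649(67000) + 1150(3.92) = 5219.9.
∂q/∂P_z = 1150.
E = (1150) × (3.92/5219.9) = 0.86361…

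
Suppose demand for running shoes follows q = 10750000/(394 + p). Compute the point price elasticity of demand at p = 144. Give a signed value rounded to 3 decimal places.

-0.268

dq/dp = −10750000/(394 + p)² = -37.1402. At p = 144, q = 19981.4.
Ed = (dq/dp)·(p/q) = (-37.1402) × (144/19981.4) = -0.26765…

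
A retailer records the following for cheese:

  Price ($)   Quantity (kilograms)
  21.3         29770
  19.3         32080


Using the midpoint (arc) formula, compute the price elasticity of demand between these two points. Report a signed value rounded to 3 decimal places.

%ΔQ = (32080 − 29770) / [(29770 + 32080)/2] = 2310/30925 = 0.074696…
%ΔP = (19.3 − 21.3) / [(21.3 + 19.3)/2] = -2/20.3 = -0.098522…
Arc Ed = %ΔQ / %ΔP = (2310/30925) / (-2/20.3) = -0.75817…

-0.758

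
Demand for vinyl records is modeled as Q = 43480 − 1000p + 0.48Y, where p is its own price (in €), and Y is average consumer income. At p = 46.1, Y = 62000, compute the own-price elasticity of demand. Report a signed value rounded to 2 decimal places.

At the given values, Q = 43480 − 1000(46.1) + 0.48(62000) = 27140.
∂Q/∂p = −1000.
E = (-1000) × (46.1/27140) = -1.6985…

-1.70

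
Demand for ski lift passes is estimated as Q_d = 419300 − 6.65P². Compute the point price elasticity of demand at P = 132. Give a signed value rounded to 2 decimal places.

dQ_d/dP = −2·6.65·P = -1755.6. At P = 132, Q_d = 303430.4.
Ed = (dQ_d/dP)·(P/Q_d) = (-1755.6) × (132/303430.4) = -0.7637…

-0.76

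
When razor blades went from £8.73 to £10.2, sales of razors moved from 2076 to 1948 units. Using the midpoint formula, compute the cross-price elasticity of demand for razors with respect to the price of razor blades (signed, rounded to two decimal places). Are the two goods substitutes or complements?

%ΔQ_{razors} = (1948 − 2076)/avg = -128/2012 = -0.063618…
%ΔP_{razor blades} = (10.2 − 8.73)/avg = 1.47/9.465 = 0.155309…
E_cross = (-128/2012) / (1.47/9.465) = -0.4096…
E_cross < 0 ⇒ the goods are complements.

-0.41; complements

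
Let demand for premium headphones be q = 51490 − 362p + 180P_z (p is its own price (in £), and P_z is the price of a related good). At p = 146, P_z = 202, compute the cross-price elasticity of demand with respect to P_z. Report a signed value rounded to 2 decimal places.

1.04

At the given values, q = 51490 − 362(146) + 180(202) = 34998.
∂q/∂P_z = 180.
E = (180) × (202/34998) = 1.0389…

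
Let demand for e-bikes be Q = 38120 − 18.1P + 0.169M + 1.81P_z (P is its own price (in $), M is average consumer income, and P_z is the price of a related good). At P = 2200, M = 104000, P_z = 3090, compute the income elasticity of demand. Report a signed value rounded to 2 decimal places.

At the given values, Q = 38120 − 18.1(2200) + 0.169(104000) + 1.81(3090) = 21468.9.
∂Q/∂M = 0.169.
E = (0.169) × (104000/21468.9) = 0.8186…

0.82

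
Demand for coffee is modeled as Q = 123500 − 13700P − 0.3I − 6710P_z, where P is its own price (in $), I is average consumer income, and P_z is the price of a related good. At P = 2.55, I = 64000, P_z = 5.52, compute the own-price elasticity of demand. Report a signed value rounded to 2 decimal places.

At the given values, Q = 123500 − 13700(2.55) − 0.3(64000) − 6710(5.52) = 32325.8.
∂Q/∂P = −13700.
E = (-13700) × (2.55/32325.8) = -1.0807…

-1.08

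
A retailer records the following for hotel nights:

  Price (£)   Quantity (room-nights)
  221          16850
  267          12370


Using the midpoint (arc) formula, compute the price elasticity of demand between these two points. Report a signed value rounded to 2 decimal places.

%ΔQ = (12370 − 16850) / [(16850 + 12370)/2] = -4480/14610 = -0.306639…
%ΔP = (267 − 221) / [(221 + 267)/2] = 46/244 = 0.188524…
Arc Ed = %ΔQ / %ΔP = (-4480/14610) / (46/244) = -1.6265…

-1.63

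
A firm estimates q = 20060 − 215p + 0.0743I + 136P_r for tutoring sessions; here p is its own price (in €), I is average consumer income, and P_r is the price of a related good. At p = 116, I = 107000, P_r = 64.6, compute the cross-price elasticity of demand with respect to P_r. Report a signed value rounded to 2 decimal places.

0.74

At the given values, q = 20060 − 215(116) + 0.0743(107000) + 136(64.6) = 11855.7.
∂q/∂P_r = 136.
E = (136) × (64.6/11855.7) = 0.7410…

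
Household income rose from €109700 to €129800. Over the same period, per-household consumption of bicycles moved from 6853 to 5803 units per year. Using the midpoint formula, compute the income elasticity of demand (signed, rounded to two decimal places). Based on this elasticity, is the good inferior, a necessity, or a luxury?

-0.99; inferior

%ΔQ = (5803 − 6853)/[( 6853 + 5803)/2] = -1050/6328 = -0.165929…
%ΔIncome = (129800 − 109700)/[( 109700 + 129800)/2] = 20100/119750 = 0.167849…
E_income = (-1050/6328) / (20100/119750) = -0.9885…
E_income < 0 ⇒ inferior good.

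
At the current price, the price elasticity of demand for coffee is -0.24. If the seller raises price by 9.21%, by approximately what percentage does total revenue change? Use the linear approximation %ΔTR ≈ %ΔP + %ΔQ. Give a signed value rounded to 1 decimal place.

+7.0%

%ΔQ ≈ Ed × %ΔP = (-0.24) × (+9.21%) = -2.2104%
%ΔTR ≈ %ΔP + %ΔQ = (+9.21%) + (-2.2104%) = +6.9996%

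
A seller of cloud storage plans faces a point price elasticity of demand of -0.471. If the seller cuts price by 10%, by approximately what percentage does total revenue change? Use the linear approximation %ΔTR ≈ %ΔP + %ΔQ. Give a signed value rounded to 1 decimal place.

-5.3%

%ΔQ ≈ Ed × %ΔP = (-0.471) × (-10%) = +4.7100%
%ΔTR ≈ %ΔP + %ΔQ = (-10%) + (+4.7100%) = -5.2900%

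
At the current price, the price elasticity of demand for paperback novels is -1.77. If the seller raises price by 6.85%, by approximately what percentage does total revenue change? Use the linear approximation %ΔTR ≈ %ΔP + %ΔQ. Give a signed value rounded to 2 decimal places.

%ΔQ ≈ Ed × %ΔP = (-1.77) × (+6.85%) = -12.1245%
%ΔTR ≈ %ΔP + %ΔQ = (+6.85%) + (-12.1245%) = -5.2745%

-5.27%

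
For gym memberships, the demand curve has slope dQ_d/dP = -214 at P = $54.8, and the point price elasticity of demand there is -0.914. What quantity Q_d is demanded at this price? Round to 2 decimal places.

12830.63

Ed = (dQ_d/dP)·(P/Q_d) ⇒ Q_d = (dQ_d/dP)·P/Ed = (-214)·54.8/(-0.914) = 12830.6345…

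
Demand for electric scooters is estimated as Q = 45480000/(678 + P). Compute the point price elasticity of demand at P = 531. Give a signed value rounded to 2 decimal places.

dQ/dP = −45480000/(678 + P)² = -31.1149. At P = 531, Q = 37617.9.
Ed = (dQ/dP)·(P/Q) = (-31.1149) × (531/37617.9) = -0.4392…

-0.44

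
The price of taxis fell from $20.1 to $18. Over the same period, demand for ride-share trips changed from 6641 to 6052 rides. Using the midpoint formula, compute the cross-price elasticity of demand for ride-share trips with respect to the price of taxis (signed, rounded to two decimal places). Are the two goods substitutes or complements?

%ΔQ_{ride-share trips} = (6052 − 6641)/avg = -589/6346.5 = -0.092807…
%ΔP_{taxis} = (18 − 20.1)/avg = -2.1/19.05 = -0.110236…
E_cross = (-589/6346.5) / (-2.1/19.05) = 0.8418…
E_cross > 0 ⇒ the goods are substitutes.

0.84; substitutes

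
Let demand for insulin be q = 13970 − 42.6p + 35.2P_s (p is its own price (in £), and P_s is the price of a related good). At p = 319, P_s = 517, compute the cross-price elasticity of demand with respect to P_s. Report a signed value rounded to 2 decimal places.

At the given values, q = 13970 − 42.6(319) + 35.2(517) = 18579.
∂q/∂P_s = 35.2.
E = (35.2) × (517/18579) = 0.9795…

0.98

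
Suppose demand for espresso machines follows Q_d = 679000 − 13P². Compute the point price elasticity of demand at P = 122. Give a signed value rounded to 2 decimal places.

dQ_d/dP = −2·13·P = -3172. At P = 122, Q_d = 485508.
Ed = (dQ_d/dP)·(P/Q_d) = (-3172) × (122/485508) = -0.7970…

-0.80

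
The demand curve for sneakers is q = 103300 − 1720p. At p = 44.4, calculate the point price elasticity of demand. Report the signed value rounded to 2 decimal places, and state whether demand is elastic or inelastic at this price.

-2.84; elastic

dq/dp = −1720. At p = 44.4, q = 103300 − 1720(44.4) = 26932.
Ed = (dq/dp)·(p/q) = −1720 × (44.4/26932) = -2.8355…
|Ed| = 2.84 > 1, so demand is elastic.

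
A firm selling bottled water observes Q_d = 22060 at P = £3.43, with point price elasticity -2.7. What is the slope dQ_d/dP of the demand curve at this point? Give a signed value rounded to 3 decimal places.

Ed = (dQ_d/dP)·(P/Q_d) ⇒ dQ_d/dP = Ed·Q_d/P = (-2.7)·22060/3.43 = -17365.01457…

-17365.015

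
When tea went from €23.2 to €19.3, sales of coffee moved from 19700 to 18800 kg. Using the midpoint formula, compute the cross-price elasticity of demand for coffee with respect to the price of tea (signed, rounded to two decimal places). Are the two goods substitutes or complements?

%ΔQ_{coffee} = (18800 − 19700)/avg = -900/19250 = -0.046753…
%ΔP_{tea} = (19.3 − 23.2)/avg = -3.9/21.25 = -0.183529…
E_cross = (-900/19250) / (-3.9/21.25) = 0.2547…
E_cross > 0 ⇒ the goods are substitutes.

0.25; substitutes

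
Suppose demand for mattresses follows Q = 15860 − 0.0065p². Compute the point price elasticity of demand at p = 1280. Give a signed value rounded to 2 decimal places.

dQ/dp = −2·0.0065·p = -16.64. At p = 1280, Q = 5210.4.
Ed = (dQ/dp)·(p/Q) = (-16.64) × (1280/5210.4) = -4.0878…

-4.09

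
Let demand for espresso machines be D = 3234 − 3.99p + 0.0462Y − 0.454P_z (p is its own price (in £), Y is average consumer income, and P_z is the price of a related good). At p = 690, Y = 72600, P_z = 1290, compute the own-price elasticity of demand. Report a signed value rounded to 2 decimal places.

At the given values, D = 3234 − 3.99(690) + 0.0462(72600) − 0.454(1290) = 3249.36.
∂D/∂p = −3.99.
E = (-3.99) × (690/3249.36) = -0.8472…

-0.85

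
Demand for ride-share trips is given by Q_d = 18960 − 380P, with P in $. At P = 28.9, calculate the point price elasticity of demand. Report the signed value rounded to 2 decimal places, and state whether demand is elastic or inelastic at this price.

dQ_d/dP = −380. At P = 28.9, Q_d = 18960 − 380(28.9) = 7978.
Ed = (dQ_d/dP)·(P/Q_d) = −380 × (28.9/7978) = -1.3765…
|Ed| = 1.38 > 1, so demand is elastic.

-1.38; elastic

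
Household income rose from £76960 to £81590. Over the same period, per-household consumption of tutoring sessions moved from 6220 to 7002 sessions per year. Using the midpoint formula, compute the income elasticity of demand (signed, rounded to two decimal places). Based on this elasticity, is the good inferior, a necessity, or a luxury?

2.03; luxury

%ΔQ = (7002 − 6220)/[( 6220 + 7002)/2] = 782/6611 = 0.118287…
%ΔIncome = (81590 − 76960)/[( 76960 + 81590)/2] = 4630/79275 = 0.058404…
E_income = (782/6611) / (4630/79275) = 2.0253…
E_income > 1 ⇒ normal good, luxury.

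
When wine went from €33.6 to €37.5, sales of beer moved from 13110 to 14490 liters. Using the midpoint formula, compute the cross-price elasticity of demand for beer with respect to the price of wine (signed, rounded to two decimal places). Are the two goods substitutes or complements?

0.91; substitutes

%ΔQ_{beer} = (14490 − 13110)/avg = 1380/13800 = 0.1
%ΔP_{wine} = (37.5 − 33.6)/avg = 3.9/35.55 = 0.109704…
E_cross = (1380/13800) / (3.9/35.55) = 0.9115…
E_cross > 0 ⇒ the goods are substitutes.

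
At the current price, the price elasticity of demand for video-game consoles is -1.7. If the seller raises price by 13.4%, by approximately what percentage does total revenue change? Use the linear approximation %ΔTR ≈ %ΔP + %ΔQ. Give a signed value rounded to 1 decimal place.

%ΔQ ≈ Ed × %ΔP = (-1.7) × (+13.4%) = -22.7800%
%ΔTR ≈ %ΔP + %ΔQ = (+13.4%) + (-22.7800%) = -9.3800%

-9.4%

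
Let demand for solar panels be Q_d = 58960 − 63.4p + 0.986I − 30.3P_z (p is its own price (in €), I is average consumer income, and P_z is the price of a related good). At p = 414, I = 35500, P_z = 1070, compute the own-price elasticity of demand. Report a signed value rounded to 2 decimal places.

At the given values, Q_d = 58960 − 63.4(414) + 0.986(35500) − 30.3(1070) = 35294.4.
∂Q_d/∂p = −63.4.
E = (-63.4) × (414/35294.4) = -0.7436…

-0.74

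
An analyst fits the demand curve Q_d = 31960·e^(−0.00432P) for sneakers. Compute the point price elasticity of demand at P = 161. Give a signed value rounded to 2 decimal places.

dQ_d/dP = −0.00432·Q_d = -68.87. At P = 161, Q_d = 15942.1.
Ed = (dQ_d/dP)·(P/Q_d) = (-68.87) × (161/15942.1) = -0.6955…

-0.70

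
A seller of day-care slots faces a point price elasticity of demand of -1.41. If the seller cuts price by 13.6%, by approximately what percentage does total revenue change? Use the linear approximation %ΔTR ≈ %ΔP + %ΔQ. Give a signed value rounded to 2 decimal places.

+5.58%

%ΔQ ≈ Ed × %ΔP = (-1.41) × (-13.6%) = +19.1760%
%ΔTR ≈ %ΔP + %ΔQ = (-13.6%) + (+19.1760%) = +5.5760%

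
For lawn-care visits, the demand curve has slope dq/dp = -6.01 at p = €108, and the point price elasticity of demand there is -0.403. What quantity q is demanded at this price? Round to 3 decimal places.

Ed = (dq/dp)·(p/q) ⇒ q = (dq/dp)·p/Ed = (-6.01)·108/(-0.403) = 1610.62034…

1610.620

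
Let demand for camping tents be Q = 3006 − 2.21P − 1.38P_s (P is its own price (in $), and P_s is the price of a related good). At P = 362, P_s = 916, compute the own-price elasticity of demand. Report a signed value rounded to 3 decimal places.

-0.849

At the given values, Q = 3006 − 2.21(362) − 1.38(916) = 941.9.
∂Q/∂P = −2.21.
E = (-2.21) × (362/941.9) = -0.84936…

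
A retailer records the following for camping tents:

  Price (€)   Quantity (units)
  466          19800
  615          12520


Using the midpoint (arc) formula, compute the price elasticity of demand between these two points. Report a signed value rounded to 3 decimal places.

-1.634

%ΔQ = (12520 − 19800) / [(19800 + 12520)/2] = -7280/16160 = -0.450495…
%ΔP = (615 − 466) / [(466 + 615)/2] = 149/540.5 = 0.275670…
Arc Ed = %ΔQ / %ΔP = (-7280/16160) / (149/540.5) = -1.63417…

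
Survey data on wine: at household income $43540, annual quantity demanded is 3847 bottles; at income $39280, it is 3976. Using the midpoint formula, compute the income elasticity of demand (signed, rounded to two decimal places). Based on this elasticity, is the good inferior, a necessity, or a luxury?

%ΔQ = (3976 − 3847)/[( 3847 + 3976)/2] = 129/3911.5 = 0.032979…
%ΔIncome = (39280 − 43540)/[( 43540 + 39280)/2] = -4260/41410 = -0.102873…
E_income = (129/3911.5) / (-4260/41410) = -0.3205…
E_income < 0 ⇒ inferior good.

-0.32; inferior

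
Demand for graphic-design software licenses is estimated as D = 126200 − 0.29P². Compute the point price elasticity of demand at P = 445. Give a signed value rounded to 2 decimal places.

dD/dP = −2·0.29·P = -258.1. At P = 445, D = 68772.75.
Ed = (dD/dP)·(P/D) = (-258.1) × (445/68772.75) = -1.6700…

-1.67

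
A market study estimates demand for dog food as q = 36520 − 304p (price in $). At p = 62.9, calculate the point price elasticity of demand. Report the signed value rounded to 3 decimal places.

dq/dp = −304. At p = 62.9, q = 36520 − 304(62.9) = 17398.4.
Ed = (dq/dp)·(p/q) = −304 × (62.9/17398.4) = -1.09904…

-1.099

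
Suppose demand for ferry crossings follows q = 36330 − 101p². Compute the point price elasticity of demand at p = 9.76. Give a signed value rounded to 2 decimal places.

-0.72

dq/dp = −2·101·p = -1971.52. At p = 9.76, q = 26708.9824.
Ed = (dq/dp)·(p/q) = (-1971.52) × (9.76/26708.9824) = -0.7204…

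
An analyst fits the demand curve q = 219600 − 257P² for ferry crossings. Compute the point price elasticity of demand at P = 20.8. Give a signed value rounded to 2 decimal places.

dq/dP = −2·257·P = -10691.2. At P = 20.8, q = 108411.52.
Ed = (dq/dP)·(P/q) = (-10691.2) × (20.8/108411.52) = -2.0512…

-2.05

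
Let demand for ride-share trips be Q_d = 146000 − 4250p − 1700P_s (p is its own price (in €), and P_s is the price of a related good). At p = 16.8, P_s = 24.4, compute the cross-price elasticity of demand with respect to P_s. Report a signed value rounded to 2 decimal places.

-1.25

At the given values, Q_d = 146000 − 4250(16.8) − 1700(24.4) = 33120.
∂Q_d/∂P_s = -1700.
E = (-1700) × (24.4/33120) = -1.2524…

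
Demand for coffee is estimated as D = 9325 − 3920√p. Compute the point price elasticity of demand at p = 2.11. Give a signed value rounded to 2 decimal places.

dD/dp = −3920/(2√p) = -1349.32. At p = 2.11, D = 3630.87.
Ed = (dD/dp)·(p/D) = (-1349.32) × (2.11/3630.87) = -0.7841…

-0.78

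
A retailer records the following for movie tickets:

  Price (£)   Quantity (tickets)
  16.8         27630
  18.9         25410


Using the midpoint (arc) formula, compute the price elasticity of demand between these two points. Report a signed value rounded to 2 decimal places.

-0.71

%ΔQ = (25410 − 27630) / [(27630 + 25410)/2] = -2220/26520 = -0.083710…
%ΔP = (18.9 − 16.8) / [(16.8 + 18.9)/2] = 2.1/17.85 = 0.117647…
Arc Ed = %ΔQ / %ΔP = (-2220/26520) / (2.1/17.85) = -0.7115…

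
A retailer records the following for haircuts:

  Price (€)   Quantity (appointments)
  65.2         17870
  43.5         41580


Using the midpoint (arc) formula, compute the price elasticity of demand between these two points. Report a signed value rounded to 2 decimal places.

%ΔQ = (41580 − 17870) / [(17870 + 41580)/2] = 23710/29725 = 0.797645…
%ΔP = (43.5 − 65.2) / [(65.2 + 43.5)/2] = -21.7/54.35 = -0.399264…
Arc Ed = %ΔQ / %ΔP = (23710/29725) / (-21.7/54.35) = -1.9977…

-2.00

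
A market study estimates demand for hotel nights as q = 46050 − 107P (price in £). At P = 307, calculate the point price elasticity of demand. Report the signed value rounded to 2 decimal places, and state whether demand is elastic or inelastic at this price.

-2.49; elastic

dq/dP = −107. At P = 307, q = 46050 − 107(307) = 13201.
Ed = (dq/dP)·(P/q) = −107 × (307/13201) = -2.4883…
|Ed| = 2.49 > 1, so demand is elastic.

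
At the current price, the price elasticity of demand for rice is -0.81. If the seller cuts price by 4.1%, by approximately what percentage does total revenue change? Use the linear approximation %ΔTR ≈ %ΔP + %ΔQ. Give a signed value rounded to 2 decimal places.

-0.78%

%ΔQ ≈ Ed × %ΔP = (-0.81) × (-4.1%) = +3.3210%
%ΔTR ≈ %ΔP + %ΔQ = (-4.1%) + (+3.3210%) = -0.7790%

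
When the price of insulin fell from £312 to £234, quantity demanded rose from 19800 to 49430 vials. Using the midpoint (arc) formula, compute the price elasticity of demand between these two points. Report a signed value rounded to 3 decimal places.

%ΔQ = (49430 − 19800) / [(19800 + 49430)/2] = 29630/34615 = 0.855987…
%ΔP = (234 − 312) / [(312 + 234)/2] = -78/273 = -0.285714…
Arc Ed = %ΔQ / %ΔP = (29630/34615) / (-78/273) = -2.99595…

-2.996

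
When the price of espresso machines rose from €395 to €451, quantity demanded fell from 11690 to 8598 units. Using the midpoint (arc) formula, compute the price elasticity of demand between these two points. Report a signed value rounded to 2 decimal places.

%ΔQ = (8598 − 11690) / [(11690 + 8598)/2] = -3092/10144 = -0.304810…
%ΔP = (451 − 395) / [(395 + 451)/2] = 56/423 = 0.132387…
Arc Ed = %ΔQ / %ΔP = (-3092/10144) / (56/423) = -2.3024…

-2.30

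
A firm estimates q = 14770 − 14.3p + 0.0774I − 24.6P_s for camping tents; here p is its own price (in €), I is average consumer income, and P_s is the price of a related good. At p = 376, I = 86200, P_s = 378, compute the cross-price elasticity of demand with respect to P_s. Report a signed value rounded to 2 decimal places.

-1.37

At the given values, q = 14770 − 14.3(376) + 0.0774(86200) − 24.6(378) = 6766.28.
∂q/∂P_s = -24.6.
E = (-24.6) × (378/6766.28) = -1.3742…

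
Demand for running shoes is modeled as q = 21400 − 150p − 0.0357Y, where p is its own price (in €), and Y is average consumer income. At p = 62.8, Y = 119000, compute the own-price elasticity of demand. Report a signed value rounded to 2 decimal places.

At the given values, q = 21400 − 150(62.8) − 0.0357(119000) = 7731.7.
∂q/∂p = −150.
E = (-150) × (62.8/7731.7) = -1.2183…

-1.22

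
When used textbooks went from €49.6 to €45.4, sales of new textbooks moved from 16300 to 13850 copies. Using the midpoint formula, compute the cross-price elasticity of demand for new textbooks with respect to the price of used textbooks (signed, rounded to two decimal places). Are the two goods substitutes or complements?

%ΔQ_{new textbooks} = (13850 − 16300)/avg = -2450/15075 = -0.162520…
%ΔP_{used textbooks} = (45.4 − 49.6)/avg = -4.2/47.5 = -0.088421…
E_cross = (-2450/15075) / (-4.2/47.5) = 1.8380…
E_cross > 0 ⇒ the goods are substitutes.

1.84; substitutes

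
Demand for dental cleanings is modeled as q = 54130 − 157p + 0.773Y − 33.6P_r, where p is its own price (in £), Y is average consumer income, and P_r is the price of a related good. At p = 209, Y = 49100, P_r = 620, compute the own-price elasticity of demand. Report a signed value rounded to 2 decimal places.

-0.85

At the given values, q = 54130 − 157(209) + 0.773(49100) − 33.6(620) = 38439.3.
∂q/∂p = −157.
E = (-157) × (209/38439.3) = -0.8536…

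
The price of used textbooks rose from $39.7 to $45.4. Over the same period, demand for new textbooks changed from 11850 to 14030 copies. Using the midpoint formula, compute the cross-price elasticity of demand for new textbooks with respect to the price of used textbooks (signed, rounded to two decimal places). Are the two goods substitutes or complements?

1.26; substitutes

%ΔQ_{new textbooks} = (14030 − 11850)/avg = 2180/12940 = 0.168469…
%ΔP_{used textbooks} = (45.4 − 39.7)/avg = 5.7/42.55 = 0.133960…
E_cross = (2180/12940) / (5.7/42.55) = 1.2576…
E_cross > 0 ⇒ the goods are substitutes.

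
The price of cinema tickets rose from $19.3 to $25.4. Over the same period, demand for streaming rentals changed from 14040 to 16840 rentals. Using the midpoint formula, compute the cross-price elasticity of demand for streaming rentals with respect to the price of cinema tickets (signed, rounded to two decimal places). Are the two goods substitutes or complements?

%ΔQ_{streaming rentals} = (16840 − 14040)/avg = 2800/15440 = 0.181347…
%ΔP_{cinema tickets} = (25.4 − 19.3)/avg = 6.1/22.35 = 0.272930…
E_cross = (2800/15440) / (6.1/22.35) = 0.6644…
E_cross > 0 ⇒ the goods are substitutes.

0.66; substitutes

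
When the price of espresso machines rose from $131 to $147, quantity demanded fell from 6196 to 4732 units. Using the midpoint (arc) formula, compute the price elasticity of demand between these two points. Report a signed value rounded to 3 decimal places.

-2.328

%ΔQ = (4732 − 6196) / [(6196 + 4732)/2] = -1464/5464 = -0.267935…
%ΔP = (147 − 131) / [(131 + 147)/2] = 16/139 = 0.115107…
Arc Ed = %ΔQ / %ΔP = (-1464/5464) / (16/139) = -2.32769…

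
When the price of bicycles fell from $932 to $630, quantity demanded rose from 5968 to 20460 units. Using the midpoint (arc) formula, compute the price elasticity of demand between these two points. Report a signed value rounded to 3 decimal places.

%ΔQ = (20460 − 5968) / [(5968 + 20460)/2] = 14492/13214 = 1.096715…
%ΔP = (630 − 932) / [(932 + 630)/2] = -302/781 = -0.386683…
Arc Ed = %ΔQ / %ΔP = (14492/13214) / (-302/781) = -2.83620…

-2.836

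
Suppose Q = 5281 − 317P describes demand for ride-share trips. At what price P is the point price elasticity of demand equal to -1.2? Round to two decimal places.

Ed = −317P/(5281 − 317P). Set this equal to -1.2:
317P = 1.2·(5281 − 317P) ⇒ 317P(1 + 1.2) = 1.2·5281
P = 1.2·5281 / (317·2.2) = 9.0868…

9.09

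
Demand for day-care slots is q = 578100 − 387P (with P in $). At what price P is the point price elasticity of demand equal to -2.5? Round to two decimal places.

Ed = −387P/(578100 − 387P). Set this equal to -2.5:
387P = 2.5·(578100 − 387P) ⇒ 387P(1 + 2.5) = 2.5·578100
P = 2.5·578100 / (387·3.5) = 1066.9988…

1067.00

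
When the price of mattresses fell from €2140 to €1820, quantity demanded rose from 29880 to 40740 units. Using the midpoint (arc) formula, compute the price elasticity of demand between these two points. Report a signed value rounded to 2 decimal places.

-1.90

%ΔQ = (40740 − 29880) / [(29880 + 40740)/2] = 10860/35310 = 0.307561…
%ΔP = (1820 − 2140) / [(2140 + 1820)/2] = -320/1980 = -0.161616…
Arc Ed = %ΔQ / %ΔP = (10860/35310) / (-320/1980) = -1.9030…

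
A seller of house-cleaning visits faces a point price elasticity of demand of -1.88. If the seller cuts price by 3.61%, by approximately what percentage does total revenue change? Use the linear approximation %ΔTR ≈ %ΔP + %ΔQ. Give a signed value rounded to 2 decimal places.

+3.18%

%ΔQ ≈ Ed × %ΔP = (-1.88) × (-3.61%) = +6.7868%
%ΔTR ≈ %ΔP + %ΔQ = (-3.61%) + (+6.7868%) = +3.1768%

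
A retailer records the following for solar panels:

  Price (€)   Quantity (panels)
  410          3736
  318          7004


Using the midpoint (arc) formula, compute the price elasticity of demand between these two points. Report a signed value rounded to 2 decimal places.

%ΔQ = (7004 − 3736) / [(3736 + 7004)/2] = 3268/5370 = 0.608566…
%ΔP = (318 − 410) / [(410 + 318)/2] = -92/364 = -0.252747…
Arc Ed = %ΔQ / %ΔP = (3268/5370) / (-92/364) = -2.4078…

-2.41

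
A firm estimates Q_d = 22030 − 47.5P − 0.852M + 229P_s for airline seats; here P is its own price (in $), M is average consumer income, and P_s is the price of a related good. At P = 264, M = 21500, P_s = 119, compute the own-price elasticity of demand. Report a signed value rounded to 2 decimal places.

-0.68

At the given values, Q_d = 22030 − 47.5(264) − 0.852(21500) + 229(119) = 18423.
∂Q_d/∂P = −47.5.
E = (-47.5) × (264/18423) = -0.6806…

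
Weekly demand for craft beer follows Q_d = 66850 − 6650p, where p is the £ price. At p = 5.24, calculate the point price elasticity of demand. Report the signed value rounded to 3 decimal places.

-1.089

dQ_d/dp = −6650. At p = 5.24, Q_d = 66850 − 6650(5.24) = 32004.
Ed = (dQ_d/dp)·(p/Q_d) = −6650 × (5.24/32004) = -1.08880…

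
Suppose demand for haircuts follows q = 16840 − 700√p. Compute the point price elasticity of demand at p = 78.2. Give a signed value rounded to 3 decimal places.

dq/dp = −700/(2√p) = -39.579. At p = 78.2, q = 10649.8.
Ed = (dq/dp)·(p/q) = (-39.579) × (78.2/10649.8) = -0.29062…

-0.291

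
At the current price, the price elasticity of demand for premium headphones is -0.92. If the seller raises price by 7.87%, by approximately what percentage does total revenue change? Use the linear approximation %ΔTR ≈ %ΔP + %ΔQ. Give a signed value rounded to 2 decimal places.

%ΔQ ≈ Ed × %ΔP = (-0.92) × (+7.87%) = -7.2404%
%ΔTR ≈ %ΔP + %ΔQ = (+7.87%) + (-7.2404%) = +0.6296%

+0.63%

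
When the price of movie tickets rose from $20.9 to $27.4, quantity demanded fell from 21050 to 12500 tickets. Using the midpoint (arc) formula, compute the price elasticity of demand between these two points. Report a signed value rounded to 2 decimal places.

%ΔQ = (12500 − 21050) / [(21050 + 12500)/2] = -8550/16775 = -0.509687…
%ΔP = (27.4 − 20.9) / [(20.9 + 27.4)/2] = 6.5/24.15 = 0.269151…
Arc Ed = %ΔQ / %ΔP = (-8550/16775) / (6.5/24.15) = -1.8936…

-1.89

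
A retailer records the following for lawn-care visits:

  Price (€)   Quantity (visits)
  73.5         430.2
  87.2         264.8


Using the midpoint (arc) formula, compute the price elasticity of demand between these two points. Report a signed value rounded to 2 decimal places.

%ΔQ = (264.8 − 430.2) / [(430.2 + 264.8)/2] = -165.4/347.5 = -0.475971…
%ΔP = (87.2 − 73.5) / [(73.5 + 87.2)/2] = 13.7/80.35 = 0.170504…
Arc Ed = %ΔQ / %ΔP = (-165.4/347.5) / (13.7/80.35) = -2.7915…

-2.79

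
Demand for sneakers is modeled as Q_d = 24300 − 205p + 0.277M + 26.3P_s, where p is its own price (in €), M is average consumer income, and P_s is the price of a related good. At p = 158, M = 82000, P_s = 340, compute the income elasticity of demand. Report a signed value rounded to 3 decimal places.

At the given values, Q_d = 24300 − 205(158) + 0.277(82000) + 26.3(340) = 23566.
∂Q_d/∂M = 0.277.
E = (0.277) × (82000/23566) = 0.96384…

0.964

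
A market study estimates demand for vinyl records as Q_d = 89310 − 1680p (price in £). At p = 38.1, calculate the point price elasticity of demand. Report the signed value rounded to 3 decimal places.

dQ_d/dp = −1680. At p = 38.1, Q_d = 89310 − 1680(38.1) = 25302.
Ed = (dQ_d/dp)·(p/Q_d) = −1680 × (38.1/25302) = -2.52976…

-2.530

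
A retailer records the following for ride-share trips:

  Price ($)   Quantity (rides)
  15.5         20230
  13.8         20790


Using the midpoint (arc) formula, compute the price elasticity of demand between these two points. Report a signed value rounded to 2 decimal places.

-0.24

%ΔQ = (20790 − 20230) / [(20230 + 20790)/2] = 560/20510 = 0.027303…
%ΔP = (13.8 − 15.5) / [(15.5 + 13.8)/2] = -1.7/14.65 = -0.116040…
Arc Ed = %ΔQ / %ΔP = (560/20510) / (-1.7/14.65) = -0.2352…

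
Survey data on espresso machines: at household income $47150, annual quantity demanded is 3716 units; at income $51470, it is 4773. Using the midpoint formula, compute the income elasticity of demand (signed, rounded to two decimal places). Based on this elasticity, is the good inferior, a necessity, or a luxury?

%ΔQ = (4773 − 3716)/[( 3716 + 4773)/2] = 1057/4244.5 = 0.249028…
%ΔIncome = (51470 − 47150)/[( 47150 + 51470)/2] = 4320/49310 = 0.087609…
E_income = (1057/4244.5) / (4320/49310) = 2.8424…
E_income > 1 ⇒ normal good, luxury.

2.84; luxury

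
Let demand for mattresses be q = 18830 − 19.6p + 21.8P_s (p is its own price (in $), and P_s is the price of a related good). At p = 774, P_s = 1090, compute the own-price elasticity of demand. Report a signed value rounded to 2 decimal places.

At the given values, q = 18830 − 19.6(774) + 21.8(1090) = 27421.6.
∂q/∂p = −19.6.
E = (-19.6) × (774/27421.6) = -0.5532…

-0.55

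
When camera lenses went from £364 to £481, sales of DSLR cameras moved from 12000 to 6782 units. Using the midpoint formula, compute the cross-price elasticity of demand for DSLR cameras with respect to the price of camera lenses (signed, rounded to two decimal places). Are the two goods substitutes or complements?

-2.01; complements

%ΔQ_{DSLR cameras} = (6782 − 12000)/avg = -5218/9391 = -0.555638…
%ΔP_{camera lenses} = (481 − 364)/avg = 117/422.5 = 0.276923…
E_cross = (-5218/9391) / (117/422.5) = -2.0064…
E_cross < 0 ⇒ the goods are complements.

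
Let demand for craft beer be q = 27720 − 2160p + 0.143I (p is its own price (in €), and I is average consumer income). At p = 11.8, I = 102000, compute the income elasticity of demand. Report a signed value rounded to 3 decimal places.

At the given values, q = 27720 − 2160(11.8) + 0.143(102000) = 16818.
∂q/∂I = 0.143.
E = (0.143) × (102000/16818) = 0.86728…

0.867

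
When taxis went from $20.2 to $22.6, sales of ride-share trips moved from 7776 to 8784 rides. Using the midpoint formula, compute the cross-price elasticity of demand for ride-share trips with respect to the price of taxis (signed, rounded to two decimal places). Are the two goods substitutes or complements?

%ΔQ_{ride-share trips} = (8784 − 7776)/avg = 1008/8280 = 0.121739…
%ΔP_{taxis} = (22.6 − 20.2)/avg = 2.4/21.4 = 0.112149…
E_cross = (1008/8280) / (2.4/21.4) = 1.0855…
E_cross > 0 ⇒ the goods are substitutes.

1.09; substitutes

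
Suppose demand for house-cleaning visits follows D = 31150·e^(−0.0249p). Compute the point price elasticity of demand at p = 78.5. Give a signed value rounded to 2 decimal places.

-1.95

dD/dp = −0.0249·D = -109.841. At p = 78.5, D = 4411.28.
Ed = (dD/dp)·(p/D) = (-109.841) × (78.5/4411.28) = -1.9546…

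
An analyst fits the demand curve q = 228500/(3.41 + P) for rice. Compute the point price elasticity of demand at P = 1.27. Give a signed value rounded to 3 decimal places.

dq/dP = −228500/(3.41 + P)² = -10432.6. At P = 1.27, q = 48824.8.
Ed = (dq/dP)·(P/q) = (-10432.6) × (1.27/48824.8) = -0.27136…

-0.271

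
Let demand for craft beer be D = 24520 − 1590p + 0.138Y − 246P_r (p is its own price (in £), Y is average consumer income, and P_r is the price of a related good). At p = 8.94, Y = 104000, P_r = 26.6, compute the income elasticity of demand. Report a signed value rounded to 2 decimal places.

0.79

At the given values, D = 24520 − 1590(8.94) + 0.138(104000) − 246(26.6) = 18113.8.
∂D/∂Y = 0.138.
E = (0.138) × (104000/18113.8) = 0.7923…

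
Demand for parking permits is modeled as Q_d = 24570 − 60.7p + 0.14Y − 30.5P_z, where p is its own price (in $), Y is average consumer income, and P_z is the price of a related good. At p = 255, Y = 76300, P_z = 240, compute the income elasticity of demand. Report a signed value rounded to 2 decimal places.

0.86

At the given values, Q_d = 24570 − 60.7(255) + 0.14(76300) − 30.5(240) = 12453.5.
∂Q_d/∂Y = 0.14.
E = (0.14) × (76300/12453.5) = 0.8577…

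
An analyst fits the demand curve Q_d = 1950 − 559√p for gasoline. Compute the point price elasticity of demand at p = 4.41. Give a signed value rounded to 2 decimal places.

dQ_d/dp = −559/(2√p) = -133.095. At p = 4.41, Q_d = 776.1.
Ed = (dQ_d/dp)·(p/Q_d) = (-133.095) × (4.41/776.1) = -0.7562…

-0.76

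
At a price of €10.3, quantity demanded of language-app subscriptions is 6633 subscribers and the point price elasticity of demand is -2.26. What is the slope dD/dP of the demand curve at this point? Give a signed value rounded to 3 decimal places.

Ed = (dD/dP)·(P/D) ⇒ dD/dP = Ed·D/P = (-2.26)·6633/10.3 = -1455.39611…

-1455.396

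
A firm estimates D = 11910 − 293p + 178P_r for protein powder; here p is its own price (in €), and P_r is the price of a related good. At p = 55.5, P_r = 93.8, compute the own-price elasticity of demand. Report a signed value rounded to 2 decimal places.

At the given values, D = 11910 − 293(55.5) + 178(93.8) = 12344.9.
∂D/∂p = −293.
E = (-293) × (55.5/12344.9) = -1.3172…

-1.32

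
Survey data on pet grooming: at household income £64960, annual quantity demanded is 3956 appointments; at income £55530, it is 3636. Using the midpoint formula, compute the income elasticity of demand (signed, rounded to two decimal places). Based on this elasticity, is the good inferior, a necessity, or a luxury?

%ΔQ = (3636 − 3956)/[( 3956 + 3636)/2] = -320/3796 = -0.084299…
%ΔIncome = (55530 − 64960)/[( 64960 + 55530)/2] = -9430/60245 = -0.156527…
E_income = (-320/3796) / (-9430/60245) = 0.5385…
0 < E_income < 1 ⇒ normal good, necessity.

0.54; necessity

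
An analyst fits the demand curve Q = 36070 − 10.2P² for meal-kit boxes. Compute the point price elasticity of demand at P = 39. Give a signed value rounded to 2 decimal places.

-1.51

dQ/dP = −2·10.2·P = -795.6. At P = 39, Q = 20555.8.
Ed = (dQ/dP)·(P/Q) = (-795.6) × (39/20555.8) = -1.5094…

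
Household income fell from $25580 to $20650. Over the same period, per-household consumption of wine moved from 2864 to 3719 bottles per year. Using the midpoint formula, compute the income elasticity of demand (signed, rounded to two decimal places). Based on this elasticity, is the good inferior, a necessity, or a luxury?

-1.22; inferior

%ΔQ = (3719 − 2864)/[( 2864 + 3719)/2] = 855/3291.5 = 0.259759…
%ΔIncome = (20650 − 25580)/[( 25580 + 20650)/2] = -4930/23115 = -0.213281…
E_income = (855/3291.5) / (-4930/23115) = -1.2179…
E_income < 0 ⇒ inferior good.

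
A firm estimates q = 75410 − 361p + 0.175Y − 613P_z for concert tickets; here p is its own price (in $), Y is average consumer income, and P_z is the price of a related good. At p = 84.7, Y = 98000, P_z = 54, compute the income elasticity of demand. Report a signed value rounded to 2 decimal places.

0.59

At the given values, q = 75410 − 361(84.7) + 0.175(98000) − 613(54) = 28881.3.
∂q/∂Y = 0.175.
E = (0.175) × (98000/28881.3) = 0.5938…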